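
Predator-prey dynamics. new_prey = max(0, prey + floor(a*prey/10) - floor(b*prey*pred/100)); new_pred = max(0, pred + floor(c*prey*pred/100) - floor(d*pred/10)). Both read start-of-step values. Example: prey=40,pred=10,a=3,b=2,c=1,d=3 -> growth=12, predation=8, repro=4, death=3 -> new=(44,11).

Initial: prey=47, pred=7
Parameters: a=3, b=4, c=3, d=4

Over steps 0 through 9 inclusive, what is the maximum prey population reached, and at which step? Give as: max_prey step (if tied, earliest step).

Step 1: prey: 47+14-13=48; pred: 7+9-2=14
Step 2: prey: 48+14-26=36; pred: 14+20-5=29
Step 3: prey: 36+10-41=5; pred: 29+31-11=49
Step 4: prey: 5+1-9=0; pred: 49+7-19=37
Step 5: prey: 0+0-0=0; pred: 37+0-14=23
Step 6: prey: 0+0-0=0; pred: 23+0-9=14
Step 7: prey: 0+0-0=0; pred: 14+0-5=9
Step 8: prey: 0+0-0=0; pred: 9+0-3=6
Step 9: prey: 0+0-0=0; pred: 6+0-2=4
Max prey = 48 at step 1

Answer: 48 1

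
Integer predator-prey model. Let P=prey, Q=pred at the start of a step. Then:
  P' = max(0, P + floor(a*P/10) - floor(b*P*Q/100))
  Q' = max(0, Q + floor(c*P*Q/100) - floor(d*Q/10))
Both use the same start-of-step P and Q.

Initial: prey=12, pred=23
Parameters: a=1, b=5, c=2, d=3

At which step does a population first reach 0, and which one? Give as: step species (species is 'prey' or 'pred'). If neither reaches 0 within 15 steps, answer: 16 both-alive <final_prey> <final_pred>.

Step 1: prey: 12+1-13=0; pred: 23+5-6=22
First extinction: prey at step 1

Answer: 1 prey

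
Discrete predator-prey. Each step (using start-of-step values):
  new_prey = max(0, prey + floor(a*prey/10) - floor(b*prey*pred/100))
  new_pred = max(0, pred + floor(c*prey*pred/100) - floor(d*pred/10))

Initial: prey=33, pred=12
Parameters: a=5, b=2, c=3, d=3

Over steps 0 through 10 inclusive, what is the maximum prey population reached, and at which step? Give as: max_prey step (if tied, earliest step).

Step 1: prey: 33+16-7=42; pred: 12+11-3=20
Step 2: prey: 42+21-16=47; pred: 20+25-6=39
Step 3: prey: 47+23-36=34; pred: 39+54-11=82
Step 4: prey: 34+17-55=0; pred: 82+83-24=141
Step 5: prey: 0+0-0=0; pred: 141+0-42=99
Step 6: prey: 0+0-0=0; pred: 99+0-29=70
Step 7: prey: 0+0-0=0; pred: 70+0-21=49
Step 8: prey: 0+0-0=0; pred: 49+0-14=35
Step 9: prey: 0+0-0=0; pred: 35+0-10=25
Step 10: prey: 0+0-0=0; pred: 25+0-7=18
Max prey = 47 at step 2

Answer: 47 2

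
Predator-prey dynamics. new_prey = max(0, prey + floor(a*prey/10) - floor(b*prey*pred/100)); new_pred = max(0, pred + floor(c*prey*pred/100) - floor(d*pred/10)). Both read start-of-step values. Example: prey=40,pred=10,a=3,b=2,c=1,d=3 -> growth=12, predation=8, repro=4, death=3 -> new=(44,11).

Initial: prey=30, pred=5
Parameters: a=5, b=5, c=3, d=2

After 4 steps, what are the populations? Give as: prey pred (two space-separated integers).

Step 1: prey: 30+15-7=38; pred: 5+4-1=8
Step 2: prey: 38+19-15=42; pred: 8+9-1=16
Step 3: prey: 42+21-33=30; pred: 16+20-3=33
Step 4: prey: 30+15-49=0; pred: 33+29-6=56

Answer: 0 56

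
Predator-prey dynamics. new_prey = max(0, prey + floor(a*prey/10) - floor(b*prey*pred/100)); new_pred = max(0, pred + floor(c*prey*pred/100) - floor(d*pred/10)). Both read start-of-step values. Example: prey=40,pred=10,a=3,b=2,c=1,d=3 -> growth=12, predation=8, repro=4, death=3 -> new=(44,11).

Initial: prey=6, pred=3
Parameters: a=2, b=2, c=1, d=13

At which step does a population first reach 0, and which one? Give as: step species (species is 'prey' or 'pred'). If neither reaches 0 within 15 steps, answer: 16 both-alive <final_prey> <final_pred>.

Step 1: prey: 6+1-0=7; pred: 3+0-3=0
First extinction: pred at step 1

Answer: 1 pred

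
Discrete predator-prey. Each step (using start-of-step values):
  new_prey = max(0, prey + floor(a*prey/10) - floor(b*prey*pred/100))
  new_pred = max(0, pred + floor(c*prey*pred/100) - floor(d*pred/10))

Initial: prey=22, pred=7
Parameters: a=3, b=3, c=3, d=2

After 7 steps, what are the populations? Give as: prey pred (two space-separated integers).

Step 1: prey: 22+6-4=24; pred: 7+4-1=10
Step 2: prey: 24+7-7=24; pred: 10+7-2=15
Step 3: prey: 24+7-10=21; pred: 15+10-3=22
Step 4: prey: 21+6-13=14; pred: 22+13-4=31
Step 5: prey: 14+4-13=5; pred: 31+13-6=38
Step 6: prey: 5+1-5=1; pred: 38+5-7=36
Step 7: prey: 1+0-1=0; pred: 36+1-7=30

Answer: 0 30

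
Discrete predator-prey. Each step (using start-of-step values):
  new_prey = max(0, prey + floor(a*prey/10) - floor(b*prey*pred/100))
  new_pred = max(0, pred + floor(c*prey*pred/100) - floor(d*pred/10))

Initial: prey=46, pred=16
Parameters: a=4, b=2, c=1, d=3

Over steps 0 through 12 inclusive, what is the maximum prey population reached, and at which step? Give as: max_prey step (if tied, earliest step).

Answer: 51 2

Derivation:
Step 1: prey: 46+18-14=50; pred: 16+7-4=19
Step 2: prey: 50+20-19=51; pred: 19+9-5=23
Step 3: prey: 51+20-23=48; pred: 23+11-6=28
Step 4: prey: 48+19-26=41; pred: 28+13-8=33
Step 5: prey: 41+16-27=30; pred: 33+13-9=37
Step 6: prey: 30+12-22=20; pred: 37+11-11=37
Step 7: prey: 20+8-14=14; pred: 37+7-11=33
Step 8: prey: 14+5-9=10; pred: 33+4-9=28
Step 9: prey: 10+4-5=9; pred: 28+2-8=22
Step 10: prey: 9+3-3=9; pred: 22+1-6=17
Step 11: prey: 9+3-3=9; pred: 17+1-5=13
Step 12: prey: 9+3-2=10; pred: 13+1-3=11
Max prey = 51 at step 2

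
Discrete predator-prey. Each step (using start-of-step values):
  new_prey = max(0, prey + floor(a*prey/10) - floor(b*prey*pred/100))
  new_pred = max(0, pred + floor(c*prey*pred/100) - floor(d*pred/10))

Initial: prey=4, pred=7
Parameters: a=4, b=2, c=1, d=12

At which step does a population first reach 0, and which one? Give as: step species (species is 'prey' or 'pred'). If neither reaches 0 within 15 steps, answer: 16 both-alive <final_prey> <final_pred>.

Step 1: prey: 4+1-0=5; pred: 7+0-8=0
First extinction: pred at step 1

Answer: 1 pred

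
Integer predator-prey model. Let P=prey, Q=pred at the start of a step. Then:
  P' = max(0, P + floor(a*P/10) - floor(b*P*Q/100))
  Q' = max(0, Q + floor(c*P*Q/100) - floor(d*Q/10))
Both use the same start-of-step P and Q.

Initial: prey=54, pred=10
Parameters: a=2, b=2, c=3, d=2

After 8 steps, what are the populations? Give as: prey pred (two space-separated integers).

Answer: 0 40

Derivation:
Step 1: prey: 54+10-10=54; pred: 10+16-2=24
Step 2: prey: 54+10-25=39; pred: 24+38-4=58
Step 3: prey: 39+7-45=1; pred: 58+67-11=114
Step 4: prey: 1+0-2=0; pred: 114+3-22=95
Step 5: prey: 0+0-0=0; pred: 95+0-19=76
Step 6: prey: 0+0-0=0; pred: 76+0-15=61
Step 7: prey: 0+0-0=0; pred: 61+0-12=49
Step 8: prey: 0+0-0=0; pred: 49+0-9=40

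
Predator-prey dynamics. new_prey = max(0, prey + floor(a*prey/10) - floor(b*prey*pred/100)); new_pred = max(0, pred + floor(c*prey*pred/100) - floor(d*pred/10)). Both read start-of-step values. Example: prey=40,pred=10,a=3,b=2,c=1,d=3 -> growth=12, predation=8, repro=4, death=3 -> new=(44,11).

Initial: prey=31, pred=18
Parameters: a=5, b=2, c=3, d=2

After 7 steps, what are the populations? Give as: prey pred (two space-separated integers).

Answer: 0 58

Derivation:
Step 1: prey: 31+15-11=35; pred: 18+16-3=31
Step 2: prey: 35+17-21=31; pred: 31+32-6=57
Step 3: prey: 31+15-35=11; pred: 57+53-11=99
Step 4: prey: 11+5-21=0; pred: 99+32-19=112
Step 5: prey: 0+0-0=0; pred: 112+0-22=90
Step 6: prey: 0+0-0=0; pred: 90+0-18=72
Step 7: prey: 0+0-0=0; pred: 72+0-14=58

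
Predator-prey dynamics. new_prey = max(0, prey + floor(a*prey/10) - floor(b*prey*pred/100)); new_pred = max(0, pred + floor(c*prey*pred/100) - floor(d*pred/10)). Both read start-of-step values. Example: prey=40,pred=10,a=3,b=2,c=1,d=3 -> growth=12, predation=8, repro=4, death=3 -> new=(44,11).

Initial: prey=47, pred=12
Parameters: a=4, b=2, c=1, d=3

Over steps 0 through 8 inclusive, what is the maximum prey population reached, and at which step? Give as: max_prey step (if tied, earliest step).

Step 1: prey: 47+18-11=54; pred: 12+5-3=14
Step 2: prey: 54+21-15=60; pred: 14+7-4=17
Step 3: prey: 60+24-20=64; pred: 17+10-5=22
Step 4: prey: 64+25-28=61; pred: 22+14-6=30
Step 5: prey: 61+24-36=49; pred: 30+18-9=39
Step 6: prey: 49+19-38=30; pred: 39+19-11=47
Step 7: prey: 30+12-28=14; pred: 47+14-14=47
Step 8: prey: 14+5-13=6; pred: 47+6-14=39
Max prey = 64 at step 3

Answer: 64 3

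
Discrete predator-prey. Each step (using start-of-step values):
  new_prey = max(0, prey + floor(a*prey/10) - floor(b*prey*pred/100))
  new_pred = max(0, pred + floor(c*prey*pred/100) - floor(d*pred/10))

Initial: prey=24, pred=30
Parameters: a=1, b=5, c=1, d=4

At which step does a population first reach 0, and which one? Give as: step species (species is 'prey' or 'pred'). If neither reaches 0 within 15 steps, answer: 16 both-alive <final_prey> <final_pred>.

Step 1: prey: 24+2-36=0; pred: 30+7-12=25
First extinction: prey at step 1

Answer: 1 prey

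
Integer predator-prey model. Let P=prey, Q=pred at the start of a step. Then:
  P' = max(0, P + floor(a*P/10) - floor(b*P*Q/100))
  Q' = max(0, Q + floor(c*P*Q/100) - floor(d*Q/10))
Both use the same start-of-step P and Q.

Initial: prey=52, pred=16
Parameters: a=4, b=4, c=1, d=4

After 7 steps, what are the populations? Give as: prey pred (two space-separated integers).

Step 1: prey: 52+20-33=39; pred: 16+8-6=18
Step 2: prey: 39+15-28=26; pred: 18+7-7=18
Step 3: prey: 26+10-18=18; pred: 18+4-7=15
Step 4: prey: 18+7-10=15; pred: 15+2-6=11
Step 5: prey: 15+6-6=15; pred: 11+1-4=8
Step 6: prey: 15+6-4=17; pred: 8+1-3=6
Step 7: prey: 17+6-4=19; pred: 6+1-2=5

Answer: 19 5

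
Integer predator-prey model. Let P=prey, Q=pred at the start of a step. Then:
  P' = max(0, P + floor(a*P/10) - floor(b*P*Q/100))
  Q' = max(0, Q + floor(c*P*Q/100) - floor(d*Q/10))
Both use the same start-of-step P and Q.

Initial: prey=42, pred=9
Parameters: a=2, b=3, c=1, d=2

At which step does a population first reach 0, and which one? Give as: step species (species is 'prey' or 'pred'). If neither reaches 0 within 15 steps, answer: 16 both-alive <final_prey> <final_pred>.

Step 1: prey: 42+8-11=39; pred: 9+3-1=11
Step 2: prey: 39+7-12=34; pred: 11+4-2=13
Step 3: prey: 34+6-13=27; pred: 13+4-2=15
Step 4: prey: 27+5-12=20; pred: 15+4-3=16
Step 5: prey: 20+4-9=15; pred: 16+3-3=16
Step 6: prey: 15+3-7=11; pred: 16+2-3=15
Step 7: prey: 11+2-4=9; pred: 15+1-3=13
Step 8: prey: 9+1-3=7; pred: 13+1-2=12
Step 9: prey: 7+1-2=6; pred: 12+0-2=10
Step 10: prey: 6+1-1=6; pred: 10+0-2=8
Step 11: prey: 6+1-1=6; pred: 8+0-1=7
Step 12: prey: 6+1-1=6; pred: 7+0-1=6
Step 13: prey: 6+1-1=6; pred: 6+0-1=5
Step 14: prey: 6+1-0=7; pred: 5+0-1=4
Step 15: prey: 7+1-0=8; pred: 4+0-0=4
No extinction within 15 steps

Answer: 16 both-alive 8 4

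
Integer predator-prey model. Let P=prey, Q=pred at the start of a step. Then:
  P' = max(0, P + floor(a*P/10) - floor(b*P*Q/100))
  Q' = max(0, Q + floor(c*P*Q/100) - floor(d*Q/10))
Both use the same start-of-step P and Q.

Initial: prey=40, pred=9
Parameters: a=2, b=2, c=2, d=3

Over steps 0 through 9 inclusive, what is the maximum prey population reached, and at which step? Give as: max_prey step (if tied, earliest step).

Step 1: prey: 40+8-7=41; pred: 9+7-2=14
Step 2: prey: 41+8-11=38; pred: 14+11-4=21
Step 3: prey: 38+7-15=30; pred: 21+15-6=30
Step 4: prey: 30+6-18=18; pred: 30+18-9=39
Step 5: prey: 18+3-14=7; pred: 39+14-11=42
Step 6: prey: 7+1-5=3; pred: 42+5-12=35
Step 7: prey: 3+0-2=1; pred: 35+2-10=27
Step 8: prey: 1+0-0=1; pred: 27+0-8=19
Step 9: prey: 1+0-0=1; pred: 19+0-5=14
Max prey = 41 at step 1

Answer: 41 1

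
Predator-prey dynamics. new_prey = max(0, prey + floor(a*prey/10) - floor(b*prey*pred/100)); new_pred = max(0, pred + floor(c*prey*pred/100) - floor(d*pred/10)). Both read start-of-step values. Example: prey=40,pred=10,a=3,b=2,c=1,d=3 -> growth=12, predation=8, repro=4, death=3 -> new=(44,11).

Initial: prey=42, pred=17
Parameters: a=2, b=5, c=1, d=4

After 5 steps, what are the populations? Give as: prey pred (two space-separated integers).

Step 1: prey: 42+8-35=15; pred: 17+7-6=18
Step 2: prey: 15+3-13=5; pred: 18+2-7=13
Step 3: prey: 5+1-3=3; pred: 13+0-5=8
Step 4: prey: 3+0-1=2; pred: 8+0-3=5
Step 5: prey: 2+0-0=2; pred: 5+0-2=3

Answer: 2 3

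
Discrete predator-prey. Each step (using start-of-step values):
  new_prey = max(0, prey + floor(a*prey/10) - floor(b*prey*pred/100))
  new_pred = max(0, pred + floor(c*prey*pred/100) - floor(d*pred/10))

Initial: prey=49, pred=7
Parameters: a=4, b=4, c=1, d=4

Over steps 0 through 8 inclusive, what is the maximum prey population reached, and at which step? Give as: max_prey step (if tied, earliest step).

Step 1: prey: 49+19-13=55; pred: 7+3-2=8
Step 2: prey: 55+22-17=60; pred: 8+4-3=9
Step 3: prey: 60+24-21=63; pred: 9+5-3=11
Step 4: prey: 63+25-27=61; pred: 11+6-4=13
Step 5: prey: 61+24-31=54; pred: 13+7-5=15
Step 6: prey: 54+21-32=43; pred: 15+8-6=17
Step 7: prey: 43+17-29=31; pred: 17+7-6=18
Step 8: prey: 31+12-22=21; pred: 18+5-7=16
Max prey = 63 at step 3

Answer: 63 3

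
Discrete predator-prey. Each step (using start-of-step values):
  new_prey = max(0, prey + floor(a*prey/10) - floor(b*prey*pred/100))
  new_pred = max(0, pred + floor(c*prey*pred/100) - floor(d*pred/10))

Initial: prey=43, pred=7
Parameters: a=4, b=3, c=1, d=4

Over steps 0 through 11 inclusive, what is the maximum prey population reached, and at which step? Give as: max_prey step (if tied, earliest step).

Answer: 71 4

Derivation:
Step 1: prey: 43+17-9=51; pred: 7+3-2=8
Step 2: prey: 51+20-12=59; pred: 8+4-3=9
Step 3: prey: 59+23-15=67; pred: 9+5-3=11
Step 4: prey: 67+26-22=71; pred: 11+7-4=14
Step 5: prey: 71+28-29=70; pred: 14+9-5=18
Step 6: prey: 70+28-37=61; pred: 18+12-7=23
Step 7: prey: 61+24-42=43; pred: 23+14-9=28
Step 8: prey: 43+17-36=24; pred: 28+12-11=29
Step 9: prey: 24+9-20=13; pred: 29+6-11=24
Step 10: prey: 13+5-9=9; pred: 24+3-9=18
Step 11: prey: 9+3-4=8; pred: 18+1-7=12
Max prey = 71 at step 4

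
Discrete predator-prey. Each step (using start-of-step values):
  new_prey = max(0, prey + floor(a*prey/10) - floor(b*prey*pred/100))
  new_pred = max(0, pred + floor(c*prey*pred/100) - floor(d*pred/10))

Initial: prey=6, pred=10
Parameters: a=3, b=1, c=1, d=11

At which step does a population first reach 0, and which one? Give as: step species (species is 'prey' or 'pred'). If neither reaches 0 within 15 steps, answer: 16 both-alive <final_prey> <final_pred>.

Answer: 1 pred

Derivation:
Step 1: prey: 6+1-0=7; pred: 10+0-11=0
First extinction: pred at step 1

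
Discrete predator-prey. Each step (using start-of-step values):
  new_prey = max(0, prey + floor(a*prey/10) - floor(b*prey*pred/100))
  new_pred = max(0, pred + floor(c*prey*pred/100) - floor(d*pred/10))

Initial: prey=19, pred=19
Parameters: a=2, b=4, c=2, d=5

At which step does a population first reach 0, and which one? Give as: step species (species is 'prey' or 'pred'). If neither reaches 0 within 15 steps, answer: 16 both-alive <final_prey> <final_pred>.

Answer: 16 both-alive 3 1

Derivation:
Step 1: prey: 19+3-14=8; pred: 19+7-9=17
Step 2: prey: 8+1-5=4; pred: 17+2-8=11
Step 3: prey: 4+0-1=3; pred: 11+0-5=6
Step 4: prey: 3+0-0=3; pred: 6+0-3=3
Step 5: prey: 3+0-0=3; pred: 3+0-1=2
Step 6: prey: 3+0-0=3; pred: 2+0-1=1
Step 7: prey: 3+0-0=3; pred: 1+0-0=1
Steps 8-15: state stable at prey=3, pred=1 (no change)
No extinction within 15 steps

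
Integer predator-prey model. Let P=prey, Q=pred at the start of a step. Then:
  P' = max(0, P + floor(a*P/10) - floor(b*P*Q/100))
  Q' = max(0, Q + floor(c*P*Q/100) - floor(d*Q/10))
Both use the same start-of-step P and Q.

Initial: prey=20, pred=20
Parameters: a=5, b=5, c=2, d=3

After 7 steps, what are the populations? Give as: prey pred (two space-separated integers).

Step 1: prey: 20+10-20=10; pred: 20+8-6=22
Step 2: prey: 10+5-11=4; pred: 22+4-6=20
Step 3: prey: 4+2-4=2; pred: 20+1-6=15
Step 4: prey: 2+1-1=2; pred: 15+0-4=11
Step 5: prey: 2+1-1=2; pred: 11+0-3=8
Step 6: prey: 2+1-0=3; pred: 8+0-2=6
Step 7: prey: 3+1-0=4; pred: 6+0-1=5

Answer: 4 5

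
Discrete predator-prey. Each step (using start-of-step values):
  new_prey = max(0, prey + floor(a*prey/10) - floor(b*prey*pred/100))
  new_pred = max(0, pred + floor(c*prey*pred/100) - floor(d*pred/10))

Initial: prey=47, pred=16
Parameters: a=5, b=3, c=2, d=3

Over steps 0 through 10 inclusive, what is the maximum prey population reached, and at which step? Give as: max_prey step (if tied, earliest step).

Step 1: prey: 47+23-22=48; pred: 16+15-4=27
Step 2: prey: 48+24-38=34; pred: 27+25-8=44
Step 3: prey: 34+17-44=7; pred: 44+29-13=60
Step 4: prey: 7+3-12=0; pred: 60+8-18=50
Step 5: prey: 0+0-0=0; pred: 50+0-15=35
Step 6: prey: 0+0-0=0; pred: 35+0-10=25
Step 7: prey: 0+0-0=0; pred: 25+0-7=18
Step 8: prey: 0+0-0=0; pred: 18+0-5=13
Step 9: prey: 0+0-0=0; pred: 13+0-3=10
Step 10: prey: 0+0-0=0; pred: 10+0-3=7
Max prey = 48 at step 1

Answer: 48 1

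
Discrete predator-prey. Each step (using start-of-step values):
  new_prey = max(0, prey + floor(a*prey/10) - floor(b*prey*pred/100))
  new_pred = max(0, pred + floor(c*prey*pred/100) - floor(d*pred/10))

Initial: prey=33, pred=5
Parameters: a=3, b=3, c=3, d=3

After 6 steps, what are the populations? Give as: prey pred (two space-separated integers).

Step 1: prey: 33+9-4=38; pred: 5+4-1=8
Step 2: prey: 38+11-9=40; pred: 8+9-2=15
Step 3: prey: 40+12-18=34; pred: 15+18-4=29
Step 4: prey: 34+10-29=15; pred: 29+29-8=50
Step 5: prey: 15+4-22=0; pred: 50+22-15=57
Step 6: prey: 0+0-0=0; pred: 57+0-17=40

Answer: 0 40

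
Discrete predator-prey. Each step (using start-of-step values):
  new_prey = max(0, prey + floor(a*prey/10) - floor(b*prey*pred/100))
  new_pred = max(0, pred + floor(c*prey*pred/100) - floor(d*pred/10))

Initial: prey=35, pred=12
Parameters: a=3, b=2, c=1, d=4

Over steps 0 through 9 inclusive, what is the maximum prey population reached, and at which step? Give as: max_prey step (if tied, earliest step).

Answer: 50 7

Derivation:
Step 1: prey: 35+10-8=37; pred: 12+4-4=12
Step 2: prey: 37+11-8=40; pred: 12+4-4=12
Step 3: prey: 40+12-9=43; pred: 12+4-4=12
Step 4: prey: 43+12-10=45; pred: 12+5-4=13
Step 5: prey: 45+13-11=47; pred: 13+5-5=13
Step 6: prey: 47+14-12=49; pred: 13+6-5=14
Step 7: prey: 49+14-13=50; pred: 14+6-5=15
Step 8: prey: 50+15-15=50; pred: 15+7-6=16
Step 9: prey: 50+15-16=49; pred: 16+8-6=18
Max prey = 50 at step 7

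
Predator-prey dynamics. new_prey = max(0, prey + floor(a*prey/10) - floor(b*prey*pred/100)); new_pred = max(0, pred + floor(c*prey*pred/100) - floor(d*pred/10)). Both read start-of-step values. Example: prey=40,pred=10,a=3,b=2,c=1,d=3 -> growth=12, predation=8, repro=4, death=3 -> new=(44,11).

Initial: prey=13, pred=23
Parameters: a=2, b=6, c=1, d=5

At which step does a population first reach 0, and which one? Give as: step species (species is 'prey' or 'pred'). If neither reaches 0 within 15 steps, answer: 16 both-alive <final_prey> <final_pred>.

Step 1: prey: 13+2-17=0; pred: 23+2-11=14
First extinction: prey at step 1

Answer: 1 prey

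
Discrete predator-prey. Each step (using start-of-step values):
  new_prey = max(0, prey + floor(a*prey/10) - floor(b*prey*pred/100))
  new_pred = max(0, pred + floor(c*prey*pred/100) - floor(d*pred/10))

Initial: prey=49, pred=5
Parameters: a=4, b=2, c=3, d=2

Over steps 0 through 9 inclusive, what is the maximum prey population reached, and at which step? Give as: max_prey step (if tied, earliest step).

Step 1: prey: 49+19-4=64; pred: 5+7-1=11
Step 2: prey: 64+25-14=75; pred: 11+21-2=30
Step 3: prey: 75+30-45=60; pred: 30+67-6=91
Step 4: prey: 60+24-109=0; pred: 91+163-18=236
Step 5: prey: 0+0-0=0; pred: 236+0-47=189
Step 6: prey: 0+0-0=0; pred: 189+0-37=152
Step 7: prey: 0+0-0=0; pred: 152+0-30=122
Step 8: prey: 0+0-0=0; pred: 122+0-24=98
Step 9: prey: 0+0-0=0; pred: 98+0-19=79
Max prey = 75 at step 2

Answer: 75 2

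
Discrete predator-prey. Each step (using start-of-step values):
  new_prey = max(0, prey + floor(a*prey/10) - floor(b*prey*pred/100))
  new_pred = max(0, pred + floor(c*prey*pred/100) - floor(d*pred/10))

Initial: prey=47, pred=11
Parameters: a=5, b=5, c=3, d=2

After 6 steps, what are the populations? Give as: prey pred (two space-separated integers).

Step 1: prey: 47+23-25=45; pred: 11+15-2=24
Step 2: prey: 45+22-54=13; pred: 24+32-4=52
Step 3: prey: 13+6-33=0; pred: 52+20-10=62
Step 4: prey: 0+0-0=0; pred: 62+0-12=50
Step 5: prey: 0+0-0=0; pred: 50+0-10=40
Step 6: prey: 0+0-0=0; pred: 40+0-8=32

Answer: 0 32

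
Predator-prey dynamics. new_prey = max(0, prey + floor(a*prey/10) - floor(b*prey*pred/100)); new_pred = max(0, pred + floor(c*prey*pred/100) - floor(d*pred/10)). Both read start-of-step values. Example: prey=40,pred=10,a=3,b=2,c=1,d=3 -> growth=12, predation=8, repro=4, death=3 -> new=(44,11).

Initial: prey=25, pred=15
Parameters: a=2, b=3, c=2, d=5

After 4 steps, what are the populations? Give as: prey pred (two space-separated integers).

Answer: 10 7

Derivation:
Step 1: prey: 25+5-11=19; pred: 15+7-7=15
Step 2: prey: 19+3-8=14; pred: 15+5-7=13
Step 3: prey: 14+2-5=11; pred: 13+3-6=10
Step 4: prey: 11+2-3=10; pred: 10+2-5=7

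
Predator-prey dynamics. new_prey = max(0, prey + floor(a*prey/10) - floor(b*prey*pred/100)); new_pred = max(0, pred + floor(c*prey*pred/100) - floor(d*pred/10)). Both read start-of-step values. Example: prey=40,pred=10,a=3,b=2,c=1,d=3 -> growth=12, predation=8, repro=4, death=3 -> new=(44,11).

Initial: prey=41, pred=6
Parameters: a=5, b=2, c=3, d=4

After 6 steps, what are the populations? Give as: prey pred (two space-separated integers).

Answer: 0 101

Derivation:
Step 1: prey: 41+20-4=57; pred: 6+7-2=11
Step 2: prey: 57+28-12=73; pred: 11+18-4=25
Step 3: prey: 73+36-36=73; pred: 25+54-10=69
Step 4: prey: 73+36-100=9; pred: 69+151-27=193
Step 5: prey: 9+4-34=0; pred: 193+52-77=168
Step 6: prey: 0+0-0=0; pred: 168+0-67=101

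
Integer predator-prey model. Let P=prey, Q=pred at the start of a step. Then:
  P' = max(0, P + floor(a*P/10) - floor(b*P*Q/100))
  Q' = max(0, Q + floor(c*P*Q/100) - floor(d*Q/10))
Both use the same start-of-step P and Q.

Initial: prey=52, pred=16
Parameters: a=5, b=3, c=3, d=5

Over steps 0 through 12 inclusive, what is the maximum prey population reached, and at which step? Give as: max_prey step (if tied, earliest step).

Answer: 54 1

Derivation:
Step 1: prey: 52+26-24=54; pred: 16+24-8=32
Step 2: prey: 54+27-51=30; pred: 32+51-16=67
Step 3: prey: 30+15-60=0; pred: 67+60-33=94
Step 4: prey: 0+0-0=0; pred: 94+0-47=47
Step 5: prey: 0+0-0=0; pred: 47+0-23=24
Step 6: prey: 0+0-0=0; pred: 24+0-12=12
Step 7: prey: 0+0-0=0; pred: 12+0-6=6
Step 8: prey: 0+0-0=0; pred: 6+0-3=3
Step 9: prey: 0+0-0=0; pred: 3+0-1=2
Step 10: prey: 0+0-0=0; pred: 2+0-1=1
Step 11: prey: 0+0-0=0; pred: 1+0-0=1
Step 12: prey: 0+0-0=0; pred: 1+0-0=1
Max prey = 54 at step 1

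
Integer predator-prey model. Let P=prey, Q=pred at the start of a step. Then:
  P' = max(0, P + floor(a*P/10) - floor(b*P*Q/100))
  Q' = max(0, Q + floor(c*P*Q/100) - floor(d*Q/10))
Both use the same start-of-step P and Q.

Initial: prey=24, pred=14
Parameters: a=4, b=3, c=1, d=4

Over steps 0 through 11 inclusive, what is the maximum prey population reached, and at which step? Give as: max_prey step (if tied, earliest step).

Answer: 71 10

Derivation:
Step 1: prey: 24+9-10=23; pred: 14+3-5=12
Step 2: prey: 23+9-8=24; pred: 12+2-4=10
Step 3: prey: 24+9-7=26; pred: 10+2-4=8
Step 4: prey: 26+10-6=30; pred: 8+2-3=7
Step 5: prey: 30+12-6=36; pred: 7+2-2=7
Step 6: prey: 36+14-7=43; pred: 7+2-2=7
Step 7: prey: 43+17-9=51; pred: 7+3-2=8
Step 8: prey: 51+20-12=59; pred: 8+4-3=9
Step 9: prey: 59+23-15=67; pred: 9+5-3=11
Step 10: prey: 67+26-22=71; pred: 11+7-4=14
Step 11: prey: 71+28-29=70; pred: 14+9-5=18
Max prey = 71 at step 10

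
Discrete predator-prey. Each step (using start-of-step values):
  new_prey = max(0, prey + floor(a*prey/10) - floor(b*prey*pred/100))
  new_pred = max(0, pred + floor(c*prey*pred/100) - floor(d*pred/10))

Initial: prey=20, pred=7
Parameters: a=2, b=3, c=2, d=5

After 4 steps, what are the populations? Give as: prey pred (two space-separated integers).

Answer: 23 5

Derivation:
Step 1: prey: 20+4-4=20; pred: 7+2-3=6
Step 2: prey: 20+4-3=21; pred: 6+2-3=5
Step 3: prey: 21+4-3=22; pred: 5+2-2=5
Step 4: prey: 22+4-3=23; pred: 5+2-2=5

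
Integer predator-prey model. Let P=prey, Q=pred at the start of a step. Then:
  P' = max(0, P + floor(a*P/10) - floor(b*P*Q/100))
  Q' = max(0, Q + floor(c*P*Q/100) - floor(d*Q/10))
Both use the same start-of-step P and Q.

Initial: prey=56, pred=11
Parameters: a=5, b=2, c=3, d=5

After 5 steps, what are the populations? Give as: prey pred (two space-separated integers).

Answer: 0 89

Derivation:
Step 1: prey: 56+28-12=72; pred: 11+18-5=24
Step 2: prey: 72+36-34=74; pred: 24+51-12=63
Step 3: prey: 74+37-93=18; pred: 63+139-31=171
Step 4: prey: 18+9-61=0; pred: 171+92-85=178
Step 5: prey: 0+0-0=0; pred: 178+0-89=89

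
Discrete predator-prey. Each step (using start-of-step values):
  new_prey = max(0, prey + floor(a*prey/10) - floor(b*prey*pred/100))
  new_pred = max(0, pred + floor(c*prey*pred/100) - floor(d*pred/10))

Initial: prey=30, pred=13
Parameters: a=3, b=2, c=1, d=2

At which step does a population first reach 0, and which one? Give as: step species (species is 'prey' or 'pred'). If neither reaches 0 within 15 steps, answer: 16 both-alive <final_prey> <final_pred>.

Step 1: prey: 30+9-7=32; pred: 13+3-2=14
Step 2: prey: 32+9-8=33; pred: 14+4-2=16
Step 3: prey: 33+9-10=32; pred: 16+5-3=18
Step 4: prey: 32+9-11=30; pred: 18+5-3=20
Step 5: prey: 30+9-12=27; pred: 20+6-4=22
Step 6: prey: 27+8-11=24; pred: 22+5-4=23
Step 7: prey: 24+7-11=20; pred: 23+5-4=24
Step 8: prey: 20+6-9=17; pred: 24+4-4=24
Step 9: prey: 17+5-8=14; pred: 24+4-4=24
Step 10: prey: 14+4-6=12; pred: 24+3-4=23
Step 11: prey: 12+3-5=10; pred: 23+2-4=21
Step 12: prey: 10+3-4=9; pred: 21+2-4=19
Step 13: prey: 9+2-3=8; pred: 19+1-3=17
Step 14: prey: 8+2-2=8; pred: 17+1-3=15
Step 15: prey: 8+2-2=8; pred: 15+1-3=13
No extinction within 15 steps

Answer: 16 both-alive 8 13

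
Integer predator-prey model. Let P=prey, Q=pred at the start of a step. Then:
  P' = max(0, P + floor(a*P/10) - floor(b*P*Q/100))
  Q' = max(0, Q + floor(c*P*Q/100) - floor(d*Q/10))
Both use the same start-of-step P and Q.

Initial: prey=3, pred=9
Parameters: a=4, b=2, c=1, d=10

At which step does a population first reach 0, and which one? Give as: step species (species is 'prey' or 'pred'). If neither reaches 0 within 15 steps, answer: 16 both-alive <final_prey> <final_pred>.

Answer: 1 pred

Derivation:
Step 1: prey: 3+1-0=4; pred: 9+0-9=0
First extinction: pred at step 1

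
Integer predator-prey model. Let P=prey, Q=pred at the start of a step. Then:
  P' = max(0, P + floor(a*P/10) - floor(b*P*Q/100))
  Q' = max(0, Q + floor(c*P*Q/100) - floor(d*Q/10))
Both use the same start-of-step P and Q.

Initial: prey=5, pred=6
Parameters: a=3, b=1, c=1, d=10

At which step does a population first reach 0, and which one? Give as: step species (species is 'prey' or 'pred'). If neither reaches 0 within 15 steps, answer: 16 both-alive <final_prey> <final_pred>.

Answer: 1 pred

Derivation:
Step 1: prey: 5+1-0=6; pred: 6+0-6=0
First extinction: pred at step 1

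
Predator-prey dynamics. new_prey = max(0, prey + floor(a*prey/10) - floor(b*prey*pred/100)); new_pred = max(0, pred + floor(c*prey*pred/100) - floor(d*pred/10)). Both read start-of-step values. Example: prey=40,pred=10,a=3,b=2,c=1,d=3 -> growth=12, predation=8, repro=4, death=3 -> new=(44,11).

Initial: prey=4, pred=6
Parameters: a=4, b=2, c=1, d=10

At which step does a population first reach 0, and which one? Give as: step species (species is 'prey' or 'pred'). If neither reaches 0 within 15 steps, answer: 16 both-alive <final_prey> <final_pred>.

Step 1: prey: 4+1-0=5; pred: 6+0-6=0
First extinction: pred at step 1

Answer: 1 pred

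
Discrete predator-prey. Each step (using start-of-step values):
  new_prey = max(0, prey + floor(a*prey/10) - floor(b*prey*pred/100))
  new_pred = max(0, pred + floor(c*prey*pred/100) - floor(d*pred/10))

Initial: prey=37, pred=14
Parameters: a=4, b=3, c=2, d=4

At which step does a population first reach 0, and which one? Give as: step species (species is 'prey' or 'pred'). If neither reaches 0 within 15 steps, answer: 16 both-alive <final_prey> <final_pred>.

Answer: 16 both-alive 22 2

Derivation:
Step 1: prey: 37+14-15=36; pred: 14+10-5=19
Step 2: prey: 36+14-20=30; pred: 19+13-7=25
Step 3: prey: 30+12-22=20; pred: 25+15-10=30
Step 4: prey: 20+8-18=10; pred: 30+12-12=30
Step 5: prey: 10+4-9=5; pred: 30+6-12=24
Step 6: prey: 5+2-3=4; pred: 24+2-9=17
Step 7: prey: 4+1-2=3; pred: 17+1-6=12
Step 8: prey: 3+1-1=3; pred: 12+0-4=8
Step 9: prey: 3+1-0=4; pred: 8+0-3=5
Step 10: prey: 4+1-0=5; pred: 5+0-2=3
Step 11: prey: 5+2-0=7; pred: 3+0-1=2
Step 12: prey: 7+2-0=9; pred: 2+0-0=2
Step 13: prey: 9+3-0=12; pred: 2+0-0=2
Step 14: prey: 12+4-0=16; pred: 2+0-0=2
Step 15: prey: 16+6-0=22; pred: 2+0-0=2
No extinction within 15 steps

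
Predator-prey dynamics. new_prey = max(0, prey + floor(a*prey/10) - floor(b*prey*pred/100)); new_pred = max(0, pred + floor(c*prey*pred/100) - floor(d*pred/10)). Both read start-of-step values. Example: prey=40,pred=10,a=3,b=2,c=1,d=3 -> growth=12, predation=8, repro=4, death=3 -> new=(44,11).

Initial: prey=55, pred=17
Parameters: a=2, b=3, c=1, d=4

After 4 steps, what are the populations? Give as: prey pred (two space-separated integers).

Answer: 10 12

Derivation:
Step 1: prey: 55+11-28=38; pred: 17+9-6=20
Step 2: prey: 38+7-22=23; pred: 20+7-8=19
Step 3: prey: 23+4-13=14; pred: 19+4-7=16
Step 4: prey: 14+2-6=10; pred: 16+2-6=12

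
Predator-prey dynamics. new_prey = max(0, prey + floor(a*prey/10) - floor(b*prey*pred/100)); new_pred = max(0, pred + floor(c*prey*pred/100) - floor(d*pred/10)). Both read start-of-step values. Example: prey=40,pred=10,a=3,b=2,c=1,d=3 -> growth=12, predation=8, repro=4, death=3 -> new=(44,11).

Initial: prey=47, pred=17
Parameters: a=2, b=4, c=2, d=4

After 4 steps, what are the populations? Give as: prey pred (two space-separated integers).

Answer: 0 12

Derivation:
Step 1: prey: 47+9-31=25; pred: 17+15-6=26
Step 2: prey: 25+5-26=4; pred: 26+13-10=29
Step 3: prey: 4+0-4=0; pred: 29+2-11=20
Step 4: prey: 0+0-0=0; pred: 20+0-8=12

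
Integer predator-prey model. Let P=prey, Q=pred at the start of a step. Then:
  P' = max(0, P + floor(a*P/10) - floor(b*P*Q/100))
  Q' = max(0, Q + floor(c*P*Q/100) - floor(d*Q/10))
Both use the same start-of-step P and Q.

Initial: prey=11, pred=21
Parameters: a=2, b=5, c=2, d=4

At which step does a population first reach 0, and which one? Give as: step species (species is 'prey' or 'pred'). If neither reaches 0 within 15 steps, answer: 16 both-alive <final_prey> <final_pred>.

Answer: 16 both-alive 1 2

Derivation:
Step 1: prey: 11+2-11=2; pred: 21+4-8=17
Step 2: prey: 2+0-1=1; pred: 17+0-6=11
Step 3: prey: 1+0-0=1; pred: 11+0-4=7
Step 4: prey: 1+0-0=1; pred: 7+0-2=5
Step 5: prey: 1+0-0=1; pred: 5+0-2=3
Step 6: prey: 1+0-0=1; pred: 3+0-1=2
Step 7: prey: 1+0-0=1; pred: 2+0-0=2
Steps 8-15: state stable at prey=1, pred=2 (no change)
No extinction within 15 steps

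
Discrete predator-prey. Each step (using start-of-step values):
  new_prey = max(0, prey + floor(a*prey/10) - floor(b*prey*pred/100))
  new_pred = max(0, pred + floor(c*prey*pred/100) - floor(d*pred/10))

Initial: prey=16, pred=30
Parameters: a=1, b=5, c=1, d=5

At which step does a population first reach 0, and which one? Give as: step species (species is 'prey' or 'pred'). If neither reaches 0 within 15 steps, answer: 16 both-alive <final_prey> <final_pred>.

Answer: 1 prey

Derivation:
Step 1: prey: 16+1-24=0; pred: 30+4-15=19
First extinction: prey at step 1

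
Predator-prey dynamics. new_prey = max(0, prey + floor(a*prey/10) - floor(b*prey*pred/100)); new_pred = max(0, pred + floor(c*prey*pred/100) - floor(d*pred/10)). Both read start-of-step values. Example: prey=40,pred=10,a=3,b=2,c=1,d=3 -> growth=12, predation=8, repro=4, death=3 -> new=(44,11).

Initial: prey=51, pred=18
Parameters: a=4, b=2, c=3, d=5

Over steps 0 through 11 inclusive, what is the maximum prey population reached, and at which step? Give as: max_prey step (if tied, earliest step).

Step 1: prey: 51+20-18=53; pred: 18+27-9=36
Step 2: prey: 53+21-38=36; pred: 36+57-18=75
Step 3: prey: 36+14-54=0; pred: 75+81-37=119
Step 4: prey: 0+0-0=0; pred: 119+0-59=60
Step 5: prey: 0+0-0=0; pred: 60+0-30=30
Step 6: prey: 0+0-0=0; pred: 30+0-15=15
Step 7: prey: 0+0-0=0; pred: 15+0-7=8
Step 8: prey: 0+0-0=0; pred: 8+0-4=4
Step 9: prey: 0+0-0=0; pred: 4+0-2=2
Step 10: prey: 0+0-0=0; pred: 2+0-1=1
Step 11: prey: 0+0-0=0; pred: 1+0-0=1
Max prey = 53 at step 1

Answer: 53 1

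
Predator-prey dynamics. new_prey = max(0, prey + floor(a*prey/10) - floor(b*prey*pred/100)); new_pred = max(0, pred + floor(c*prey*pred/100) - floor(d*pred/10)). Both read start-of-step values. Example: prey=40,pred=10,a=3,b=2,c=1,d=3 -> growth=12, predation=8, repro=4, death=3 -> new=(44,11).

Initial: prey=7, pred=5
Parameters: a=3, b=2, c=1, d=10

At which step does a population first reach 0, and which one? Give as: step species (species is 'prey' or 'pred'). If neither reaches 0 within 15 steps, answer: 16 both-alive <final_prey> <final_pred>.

Step 1: prey: 7+2-0=9; pred: 5+0-5=0
First extinction: pred at step 1

Answer: 1 pred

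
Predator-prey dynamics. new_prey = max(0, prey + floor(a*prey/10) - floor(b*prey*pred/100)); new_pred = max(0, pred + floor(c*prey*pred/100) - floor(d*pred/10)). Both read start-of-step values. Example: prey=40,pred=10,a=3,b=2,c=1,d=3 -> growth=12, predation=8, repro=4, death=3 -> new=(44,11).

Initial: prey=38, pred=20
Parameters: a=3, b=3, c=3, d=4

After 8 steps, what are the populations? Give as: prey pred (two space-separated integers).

Step 1: prey: 38+11-22=27; pred: 20+22-8=34
Step 2: prey: 27+8-27=8; pred: 34+27-13=48
Step 3: prey: 8+2-11=0; pred: 48+11-19=40
Step 4: prey: 0+0-0=0; pred: 40+0-16=24
Step 5: prey: 0+0-0=0; pred: 24+0-9=15
Step 6: prey: 0+0-0=0; pred: 15+0-6=9
Step 7: prey: 0+0-0=0; pred: 9+0-3=6
Step 8: prey: 0+0-0=0; pred: 6+0-2=4

Answer: 0 4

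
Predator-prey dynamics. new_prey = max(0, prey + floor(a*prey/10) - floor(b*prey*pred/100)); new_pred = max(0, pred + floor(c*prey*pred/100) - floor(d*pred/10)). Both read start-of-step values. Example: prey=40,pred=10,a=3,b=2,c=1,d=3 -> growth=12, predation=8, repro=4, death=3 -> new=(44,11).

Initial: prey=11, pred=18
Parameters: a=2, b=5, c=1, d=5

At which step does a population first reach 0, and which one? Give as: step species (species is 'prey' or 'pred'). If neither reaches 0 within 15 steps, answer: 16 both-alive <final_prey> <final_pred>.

Step 1: prey: 11+2-9=4; pred: 18+1-9=10
Step 2: prey: 4+0-2=2; pred: 10+0-5=5
Step 3: prey: 2+0-0=2; pred: 5+0-2=3
Step 4: prey: 2+0-0=2; pred: 3+0-1=2
Step 5: prey: 2+0-0=2; pred: 2+0-1=1
Step 6: prey: 2+0-0=2; pred: 1+0-0=1
Steps 7-15: state stable at prey=2, pred=1 (no change)
No extinction within 15 steps

Answer: 16 both-alive 2 1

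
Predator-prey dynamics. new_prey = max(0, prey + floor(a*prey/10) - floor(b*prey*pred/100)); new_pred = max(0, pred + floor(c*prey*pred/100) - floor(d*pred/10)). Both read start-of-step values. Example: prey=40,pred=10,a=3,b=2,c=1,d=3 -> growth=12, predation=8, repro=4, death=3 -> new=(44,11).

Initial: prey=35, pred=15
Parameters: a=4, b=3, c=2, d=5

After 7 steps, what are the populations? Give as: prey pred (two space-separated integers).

Step 1: prey: 35+14-15=34; pred: 15+10-7=18
Step 2: prey: 34+13-18=29; pred: 18+12-9=21
Step 3: prey: 29+11-18=22; pred: 21+12-10=23
Step 4: prey: 22+8-15=15; pred: 23+10-11=22
Step 5: prey: 15+6-9=12; pred: 22+6-11=17
Step 6: prey: 12+4-6=10; pred: 17+4-8=13
Step 7: prey: 10+4-3=11; pred: 13+2-6=9

Answer: 11 9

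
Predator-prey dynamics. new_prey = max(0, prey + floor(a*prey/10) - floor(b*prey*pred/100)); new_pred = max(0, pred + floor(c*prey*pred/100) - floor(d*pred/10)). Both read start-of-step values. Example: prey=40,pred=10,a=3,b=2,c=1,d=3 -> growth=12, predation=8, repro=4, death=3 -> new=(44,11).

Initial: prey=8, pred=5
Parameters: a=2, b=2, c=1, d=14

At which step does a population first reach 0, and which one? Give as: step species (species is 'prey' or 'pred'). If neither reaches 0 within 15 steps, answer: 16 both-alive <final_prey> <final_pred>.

Step 1: prey: 8+1-0=9; pred: 5+0-7=0
First extinction: pred at step 1

Answer: 1 pred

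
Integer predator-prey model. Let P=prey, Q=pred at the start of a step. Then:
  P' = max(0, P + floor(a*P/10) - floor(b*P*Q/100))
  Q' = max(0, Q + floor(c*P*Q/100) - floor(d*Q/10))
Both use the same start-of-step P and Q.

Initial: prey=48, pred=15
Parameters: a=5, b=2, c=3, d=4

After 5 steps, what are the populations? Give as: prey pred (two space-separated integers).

Step 1: prey: 48+24-14=58; pred: 15+21-6=30
Step 2: prey: 58+29-34=53; pred: 30+52-12=70
Step 3: prey: 53+26-74=5; pred: 70+111-28=153
Step 4: prey: 5+2-15=0; pred: 153+22-61=114
Step 5: prey: 0+0-0=0; pred: 114+0-45=69

Answer: 0 69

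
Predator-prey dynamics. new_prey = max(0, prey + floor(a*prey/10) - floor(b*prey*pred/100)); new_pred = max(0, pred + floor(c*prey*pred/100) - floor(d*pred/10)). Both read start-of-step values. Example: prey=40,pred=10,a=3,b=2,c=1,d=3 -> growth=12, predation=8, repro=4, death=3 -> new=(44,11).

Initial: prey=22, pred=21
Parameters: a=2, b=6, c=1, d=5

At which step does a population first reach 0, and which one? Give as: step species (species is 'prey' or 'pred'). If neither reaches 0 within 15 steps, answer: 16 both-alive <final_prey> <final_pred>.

Step 1: prey: 22+4-27=0; pred: 21+4-10=15
First extinction: prey at step 1

Answer: 1 prey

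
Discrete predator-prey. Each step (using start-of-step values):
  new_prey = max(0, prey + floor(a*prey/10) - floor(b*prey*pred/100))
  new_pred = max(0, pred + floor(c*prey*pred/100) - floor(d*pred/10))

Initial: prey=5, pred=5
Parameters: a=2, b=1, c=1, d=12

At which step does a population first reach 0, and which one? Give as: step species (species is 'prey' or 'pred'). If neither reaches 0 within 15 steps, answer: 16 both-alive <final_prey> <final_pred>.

Step 1: prey: 5+1-0=6; pred: 5+0-6=0
First extinction: pred at step 1

Answer: 1 pred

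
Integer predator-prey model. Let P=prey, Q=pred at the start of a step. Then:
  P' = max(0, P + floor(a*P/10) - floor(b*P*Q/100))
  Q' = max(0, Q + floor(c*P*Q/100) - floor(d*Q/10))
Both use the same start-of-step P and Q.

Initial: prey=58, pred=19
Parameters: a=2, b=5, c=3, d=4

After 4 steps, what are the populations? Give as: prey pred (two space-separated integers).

Answer: 0 17

Derivation:
Step 1: prey: 58+11-55=14; pred: 19+33-7=45
Step 2: prey: 14+2-31=0; pred: 45+18-18=45
Step 3: prey: 0+0-0=0; pred: 45+0-18=27
Step 4: prey: 0+0-0=0; pred: 27+0-10=17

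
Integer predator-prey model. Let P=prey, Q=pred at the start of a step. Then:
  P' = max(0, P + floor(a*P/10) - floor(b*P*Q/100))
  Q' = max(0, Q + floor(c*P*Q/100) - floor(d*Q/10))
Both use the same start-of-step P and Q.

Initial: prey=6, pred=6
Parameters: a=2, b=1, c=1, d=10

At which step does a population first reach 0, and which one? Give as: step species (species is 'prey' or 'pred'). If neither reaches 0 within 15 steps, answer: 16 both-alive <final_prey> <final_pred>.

Answer: 1 pred

Derivation:
Step 1: prey: 6+1-0=7; pred: 6+0-6=0
First extinction: pred at step 1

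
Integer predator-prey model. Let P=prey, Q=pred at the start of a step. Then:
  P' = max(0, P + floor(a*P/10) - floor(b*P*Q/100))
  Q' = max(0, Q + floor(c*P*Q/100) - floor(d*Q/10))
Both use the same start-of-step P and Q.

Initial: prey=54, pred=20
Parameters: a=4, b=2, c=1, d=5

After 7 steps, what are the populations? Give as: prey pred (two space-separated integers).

Step 1: prey: 54+21-21=54; pred: 20+10-10=20
Step 2: prey: 54+21-21=54; pred: 20+10-10=20
Step 3: prey: 54+21-21=54; pred: 20+10-10=20
Step 4: prey: 54+21-21=54; pred: 20+10-10=20
Step 5: prey: 54+21-21=54; pred: 20+10-10=20
Step 6: prey: 54+21-21=54; pred: 20+10-10=20
Step 7: prey: 54+21-21=54; pred: 20+10-10=20

Answer: 54 20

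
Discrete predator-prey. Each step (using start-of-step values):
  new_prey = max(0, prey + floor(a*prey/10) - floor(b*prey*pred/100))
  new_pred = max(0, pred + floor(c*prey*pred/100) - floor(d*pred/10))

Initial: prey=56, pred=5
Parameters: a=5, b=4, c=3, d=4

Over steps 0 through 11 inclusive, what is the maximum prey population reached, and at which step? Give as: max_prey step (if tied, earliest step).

Answer: 77 2

Derivation:
Step 1: prey: 56+28-11=73; pred: 5+8-2=11
Step 2: prey: 73+36-32=77; pred: 11+24-4=31
Step 3: prey: 77+38-95=20; pred: 31+71-12=90
Step 4: prey: 20+10-72=0; pred: 90+54-36=108
Step 5: prey: 0+0-0=0; pred: 108+0-43=65
Step 6: prey: 0+0-0=0; pred: 65+0-26=39
Step 7: prey: 0+0-0=0; pred: 39+0-15=24
Step 8: prey: 0+0-0=0; pred: 24+0-9=15
Step 9: prey: 0+0-0=0; pred: 15+0-6=9
Step 10: prey: 0+0-0=0; pred: 9+0-3=6
Step 11: prey: 0+0-0=0; pred: 6+0-2=4
Max prey = 77 at step 2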